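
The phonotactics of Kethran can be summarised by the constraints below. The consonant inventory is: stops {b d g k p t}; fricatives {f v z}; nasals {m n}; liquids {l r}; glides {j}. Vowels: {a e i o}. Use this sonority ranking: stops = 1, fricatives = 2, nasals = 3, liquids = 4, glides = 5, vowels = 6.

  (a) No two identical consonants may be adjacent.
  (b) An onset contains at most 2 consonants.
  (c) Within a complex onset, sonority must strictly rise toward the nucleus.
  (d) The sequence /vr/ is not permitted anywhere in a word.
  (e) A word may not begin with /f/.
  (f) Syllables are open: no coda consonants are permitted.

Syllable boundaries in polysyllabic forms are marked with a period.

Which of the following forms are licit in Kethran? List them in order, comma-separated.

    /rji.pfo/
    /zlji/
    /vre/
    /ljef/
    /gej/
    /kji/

/rji.pfo/ — σ1 onset /rj/ (4→5 rises), coda /∅/ ok; σ2 onset /pf/ (1→2 rises), coda /∅/ ok → licit
/zlji/ — violates constraint (b): syllable 1 onset /zlj/ has 3 consonants (> 2) → illicit
/vre/ — violates constraint (d): contains banned sequence /vr/ → illicit
/ljef/ — violates constraint (f): syllable 1 coda /f/ has 1 consonant (> 0) → illicit
/gej/ — violates constraint (f): syllable 1 coda /j/ has 1 consonant (> 0) → illicit
/kji/ — σ1 onset /kj/ (1→5 rises), coda /∅/ ok → licit

/rji.pfo/, /kji/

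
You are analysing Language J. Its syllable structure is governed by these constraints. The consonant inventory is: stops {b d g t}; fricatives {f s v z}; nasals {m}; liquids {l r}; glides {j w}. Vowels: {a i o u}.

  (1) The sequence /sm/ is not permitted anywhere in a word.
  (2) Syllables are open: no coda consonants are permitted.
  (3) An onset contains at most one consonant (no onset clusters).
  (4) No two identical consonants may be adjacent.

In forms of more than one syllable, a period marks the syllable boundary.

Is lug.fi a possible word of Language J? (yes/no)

no

lug.fi — violates constraint 2: syllable 1 coda /g/ has 1 consonant (> 0) → ill-formed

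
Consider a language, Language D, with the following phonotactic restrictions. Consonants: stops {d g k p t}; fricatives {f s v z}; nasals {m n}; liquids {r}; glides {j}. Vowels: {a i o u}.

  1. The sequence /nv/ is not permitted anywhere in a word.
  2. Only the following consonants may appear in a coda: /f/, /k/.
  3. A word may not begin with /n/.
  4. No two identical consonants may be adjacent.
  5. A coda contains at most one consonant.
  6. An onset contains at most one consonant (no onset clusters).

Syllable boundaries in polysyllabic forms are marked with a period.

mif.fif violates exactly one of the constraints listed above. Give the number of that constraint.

mif.fif: adjacent identical consonants /ff/.
This is a violation of constraint 4: "No two identical consonants may be adjacent."
The remaining constraints (1, 2, 3, 5, 6) are satisfied.

4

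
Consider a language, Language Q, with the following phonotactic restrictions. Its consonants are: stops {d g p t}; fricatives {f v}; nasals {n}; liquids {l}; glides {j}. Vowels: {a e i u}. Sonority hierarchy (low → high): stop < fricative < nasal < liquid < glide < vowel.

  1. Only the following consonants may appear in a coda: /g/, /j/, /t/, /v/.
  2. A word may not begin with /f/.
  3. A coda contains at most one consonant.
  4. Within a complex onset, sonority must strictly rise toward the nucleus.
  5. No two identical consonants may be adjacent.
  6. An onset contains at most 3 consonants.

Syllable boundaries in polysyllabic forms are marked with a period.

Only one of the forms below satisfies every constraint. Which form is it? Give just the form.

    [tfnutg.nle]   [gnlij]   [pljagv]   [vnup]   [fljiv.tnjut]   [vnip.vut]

[tfnutg.nle] — violates constraint 3: syllable 1 coda /tg/ has 2 consonants (> 1) → not permitted
[gnlij] — σ1 onset /gnl/ (1→3→4 rises), coda /j/ ok → permitted
[pljagv] — violates constraint 3: syllable 1 coda /gv/ has 2 consonants (> 1) → not permitted
[vnup] — violates constraint 1: syllable 1 coda contains /p/, which is not a licensed coda consonant → not permitted
[fljiv.tnjut] — violates constraint 2: word begins with /f/ → not permitted
[vnip.vut] — violates constraint 1: syllable 1 coda contains /p/, which is not a licensed coda consonant → not permitted

[gnlij]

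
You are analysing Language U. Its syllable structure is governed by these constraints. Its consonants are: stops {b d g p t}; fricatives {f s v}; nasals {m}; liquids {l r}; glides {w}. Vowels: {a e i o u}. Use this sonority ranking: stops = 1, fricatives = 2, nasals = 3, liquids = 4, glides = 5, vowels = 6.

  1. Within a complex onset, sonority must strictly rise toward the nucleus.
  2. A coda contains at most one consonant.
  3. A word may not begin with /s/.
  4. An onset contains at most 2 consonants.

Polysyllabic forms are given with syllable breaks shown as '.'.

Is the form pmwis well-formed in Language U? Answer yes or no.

pmwis — violates constraint 4: syllable 1 onset /pmw/ has 3 consonants (> 2) → ill-formed

no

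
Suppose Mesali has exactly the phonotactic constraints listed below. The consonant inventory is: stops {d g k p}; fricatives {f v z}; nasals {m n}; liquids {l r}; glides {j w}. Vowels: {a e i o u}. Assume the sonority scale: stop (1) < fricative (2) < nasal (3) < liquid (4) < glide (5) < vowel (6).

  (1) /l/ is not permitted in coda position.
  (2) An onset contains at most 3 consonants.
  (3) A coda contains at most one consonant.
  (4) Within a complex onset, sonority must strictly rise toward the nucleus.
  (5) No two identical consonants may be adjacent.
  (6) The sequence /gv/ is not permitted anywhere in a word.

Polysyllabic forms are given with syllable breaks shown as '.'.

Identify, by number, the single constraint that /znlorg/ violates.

3

/znlorg/: syllable 1 coda /rg/ has 2 consonants (> 1).
This is a violation of constraint 3: "A coda contains at most one consonant."
The remaining constraints (1, 2, 4, 5, 6) are satisfied.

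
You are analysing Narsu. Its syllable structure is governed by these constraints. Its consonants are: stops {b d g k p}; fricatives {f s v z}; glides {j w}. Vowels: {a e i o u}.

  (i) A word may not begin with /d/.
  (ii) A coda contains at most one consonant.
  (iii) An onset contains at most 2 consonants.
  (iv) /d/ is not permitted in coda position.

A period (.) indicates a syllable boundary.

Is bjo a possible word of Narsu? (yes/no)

bjo — σ1 onset /bj/ (2C), coda /∅/ ok → licit

yes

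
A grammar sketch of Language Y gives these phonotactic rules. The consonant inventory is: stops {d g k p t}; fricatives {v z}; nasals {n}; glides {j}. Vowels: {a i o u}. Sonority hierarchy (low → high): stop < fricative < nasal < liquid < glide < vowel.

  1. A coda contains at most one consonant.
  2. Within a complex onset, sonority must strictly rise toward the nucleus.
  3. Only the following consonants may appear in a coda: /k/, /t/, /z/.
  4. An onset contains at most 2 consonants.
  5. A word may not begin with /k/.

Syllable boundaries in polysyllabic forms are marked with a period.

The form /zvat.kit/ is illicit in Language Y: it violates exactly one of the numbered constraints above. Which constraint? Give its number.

2

/zvat.kit/: syllable 1 onset /zv/: /z/ (fricative, 2) → /v/ (fricative, 2) does not rise.
This is a violation of constraint 2: "Within a complex onset, sonority must strictly rise toward the nucleus."
The remaining constraints (1, 3, 4, 5) are satisfied.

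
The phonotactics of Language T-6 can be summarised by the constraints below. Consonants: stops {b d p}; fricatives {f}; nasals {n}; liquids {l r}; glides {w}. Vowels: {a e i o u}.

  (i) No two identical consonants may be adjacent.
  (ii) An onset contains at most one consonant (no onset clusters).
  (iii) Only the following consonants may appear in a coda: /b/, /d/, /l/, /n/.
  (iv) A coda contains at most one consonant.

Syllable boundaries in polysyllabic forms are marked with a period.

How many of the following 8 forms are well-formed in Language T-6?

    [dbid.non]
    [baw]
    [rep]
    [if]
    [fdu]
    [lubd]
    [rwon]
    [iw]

0

[dbid.non] — violates constraint (ii): syllable 1 onset /db/ has 2 consonants (> 1) → ill-formed
[baw] — violates constraint (iii): syllable 1 coda contains /w/, which is not a licensed coda consonant → ill-formed
[rep] — violates constraint (iii): syllable 1 coda contains /p/, which is not a licensed coda consonant → ill-formed
[if] — violates constraint (iii): syllable 1 coda contains /f/, which is not a licensed coda consonant → ill-formed
[fdu] — violates constraint (ii): syllable 1 onset /fd/ has 2 consonants (> 1) → ill-formed
[lubd] — violates constraint (iv): syllable 1 coda /bd/ has 2 consonants (> 1) → ill-formed
[rwon] — violates constraint (ii): syllable 1 onset /rw/ has 2 consonants (> 1) → ill-formed
[iw] — violates constraint (iii): syllable 1 coda contains /w/, which is not a licensed coda consonant → ill-formed
No form is well-formed → 0.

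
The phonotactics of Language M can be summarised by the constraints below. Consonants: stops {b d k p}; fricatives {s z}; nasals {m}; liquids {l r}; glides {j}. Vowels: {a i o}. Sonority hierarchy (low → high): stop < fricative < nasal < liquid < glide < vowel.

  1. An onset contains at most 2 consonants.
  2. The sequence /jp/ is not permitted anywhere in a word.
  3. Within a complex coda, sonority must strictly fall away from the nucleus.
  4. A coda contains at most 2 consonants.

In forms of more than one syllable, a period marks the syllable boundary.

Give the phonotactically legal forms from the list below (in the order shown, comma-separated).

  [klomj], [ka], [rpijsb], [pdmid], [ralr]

[ka]

[klomj] — violates constraint 3: syllable 1 coda /mj/: /m/ (nasal, 3) → /j/ (glide, 5) does not fall → phonotactically illegal
[ka] — σ1 onset /k/, coda /∅/ ok → phonotactically legal
[rpijsb] — violates constraint 4: syllable 1 coda /jsb/ has 3 consonants (> 2) → phonotactically illegal
[pdmid] — violates constraint 1: syllable 1 onset /pdm/ has 3 consonants (> 2) → phonotactically illegal
[ralr] — violates constraint 3: syllable 1 coda /lr/: /l/ (liquid, 4) → /r/ (liquid, 4) does not fall → phonotactically illegal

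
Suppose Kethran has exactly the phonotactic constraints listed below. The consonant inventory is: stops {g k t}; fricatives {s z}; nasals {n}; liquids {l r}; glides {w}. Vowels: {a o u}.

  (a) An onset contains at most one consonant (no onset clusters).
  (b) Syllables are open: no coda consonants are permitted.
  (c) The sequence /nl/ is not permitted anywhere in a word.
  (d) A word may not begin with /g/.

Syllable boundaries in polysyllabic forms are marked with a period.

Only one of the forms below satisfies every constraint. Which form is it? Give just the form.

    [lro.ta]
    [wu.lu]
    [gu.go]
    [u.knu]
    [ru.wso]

[wu.lu]

[lro.ta] — violates constraint (a): syllable 1 onset /lr/ has 2 consonants (> 1) → not permitted
[wu.lu] — σ1 onset /w/, coda /∅/ ok; σ2 onset /l/, coda /∅/ ok → permitted
[gu.go] — violates constraint (d): word begins with /g/ → not permitted
[u.knu] — violates constraint (a): syllable 2 onset /kn/ has 2 consonants (> 1) → not permitted
[ru.wso] — violates constraint (a): syllable 2 onset /ws/ has 2 consonants (> 1) → not permitted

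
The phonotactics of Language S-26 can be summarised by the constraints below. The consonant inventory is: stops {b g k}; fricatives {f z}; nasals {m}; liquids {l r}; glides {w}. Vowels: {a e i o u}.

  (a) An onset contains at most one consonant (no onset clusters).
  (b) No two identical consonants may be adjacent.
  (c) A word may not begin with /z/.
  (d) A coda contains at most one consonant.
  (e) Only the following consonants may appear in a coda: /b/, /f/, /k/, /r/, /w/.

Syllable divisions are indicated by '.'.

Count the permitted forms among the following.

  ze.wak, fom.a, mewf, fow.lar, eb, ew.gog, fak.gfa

2

ze.wak — violates constraint (c): word begins with /z/ → not permitted
fom.a — violates constraint (e): syllable 1 coda contains /m/, which is not a licensed coda consonant → not permitted
mewf — violates constraint (d): syllable 1 coda /wf/ has 2 consonants (> 1) → not permitted
fow.lar — σ1 onset /f/, coda /w/ ok; σ2 onset /l/, coda /r/ ok → permitted
eb — σ1 onset /∅/, coda /b/ ok → permitted
ew.gog — violates constraint (e): syllable 2 coda contains /g/, which is not a licensed coda consonant → not permitted
fak.gfa — violates constraint (a): syllable 2 onset /gf/ has 2 consonants (> 1) → not permitted
Permitted: fow.lar, eb → 2.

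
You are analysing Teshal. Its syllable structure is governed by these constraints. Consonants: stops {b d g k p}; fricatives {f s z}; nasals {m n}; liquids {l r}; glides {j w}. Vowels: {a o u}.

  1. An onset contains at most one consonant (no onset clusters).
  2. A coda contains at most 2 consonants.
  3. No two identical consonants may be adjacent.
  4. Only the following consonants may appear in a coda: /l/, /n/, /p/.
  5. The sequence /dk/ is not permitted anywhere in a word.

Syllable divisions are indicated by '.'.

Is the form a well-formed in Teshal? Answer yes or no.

a — σ1 onset /∅/, coda /∅/ ok → well-formed

yes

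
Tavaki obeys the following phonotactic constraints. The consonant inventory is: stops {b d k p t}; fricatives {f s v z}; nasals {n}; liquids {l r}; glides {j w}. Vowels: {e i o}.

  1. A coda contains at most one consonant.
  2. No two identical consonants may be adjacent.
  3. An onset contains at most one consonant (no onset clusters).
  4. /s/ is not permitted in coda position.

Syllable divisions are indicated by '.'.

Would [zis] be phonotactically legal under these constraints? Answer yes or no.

no

[zis] — violates constraint 4: syllable 1 coda contains /s/ → phonotactically illegal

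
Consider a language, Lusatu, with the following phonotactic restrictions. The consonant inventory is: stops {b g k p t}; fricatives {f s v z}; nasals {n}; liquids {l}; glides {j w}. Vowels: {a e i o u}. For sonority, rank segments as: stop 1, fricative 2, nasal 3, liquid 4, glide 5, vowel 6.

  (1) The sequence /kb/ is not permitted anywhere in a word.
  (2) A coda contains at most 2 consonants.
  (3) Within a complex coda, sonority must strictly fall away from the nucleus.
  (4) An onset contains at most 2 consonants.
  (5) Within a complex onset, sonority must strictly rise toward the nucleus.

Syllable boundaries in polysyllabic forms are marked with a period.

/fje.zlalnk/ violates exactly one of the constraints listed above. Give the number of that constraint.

/fje.zlalnk/: syllable 2 coda /lnk/ has 3 consonants (> 2).
This is a violation of constraint 2: "A coda contains at most 2 consonants."
The remaining constraints (1, 3, 4, 5) are satisfied.

2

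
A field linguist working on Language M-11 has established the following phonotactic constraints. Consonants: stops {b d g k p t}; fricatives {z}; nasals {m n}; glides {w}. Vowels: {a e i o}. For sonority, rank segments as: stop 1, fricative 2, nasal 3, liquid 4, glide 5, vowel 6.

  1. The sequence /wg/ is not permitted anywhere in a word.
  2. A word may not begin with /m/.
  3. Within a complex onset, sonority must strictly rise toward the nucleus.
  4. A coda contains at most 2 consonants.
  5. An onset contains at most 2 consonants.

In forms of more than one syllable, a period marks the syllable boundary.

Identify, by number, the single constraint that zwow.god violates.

zwow.god: contains banned sequence /wg/.
This is a violation of constraint 1: "The sequence /wg/ is not permitted anywhere in a word."
The remaining constraints (2, 3, 4, 5) are satisfied.

1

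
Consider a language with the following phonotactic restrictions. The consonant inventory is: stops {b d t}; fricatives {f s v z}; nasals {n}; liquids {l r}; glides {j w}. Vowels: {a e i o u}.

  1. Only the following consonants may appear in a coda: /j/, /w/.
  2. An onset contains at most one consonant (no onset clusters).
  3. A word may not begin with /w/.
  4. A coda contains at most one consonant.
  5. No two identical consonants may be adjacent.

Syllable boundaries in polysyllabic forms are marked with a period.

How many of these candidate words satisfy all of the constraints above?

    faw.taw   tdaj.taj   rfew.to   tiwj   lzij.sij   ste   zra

faw.taw — σ1 onset /f/, coda /w/ ok; σ2 onset /t/, coda /w/ ok → permitted
tdaj.taj — violates constraint 2: syllable 1 onset /td/ has 2 consonants (> 1) → not permitted
rfew.to — violates constraint 2: syllable 1 onset /rf/ has 2 consonants (> 1) → not permitted
tiwj — violates constraint 4: syllable 1 coda /wj/ has 2 consonants (> 1) → not permitted
lzij.sij — violates constraint 2: syllable 1 onset /lz/ has 2 consonants (> 1) → not permitted
ste — violates constraint 2: syllable 1 onset /st/ has 2 consonants (> 1) → not permitted
zra — violates constraint 2: syllable 1 onset /zr/ has 2 consonants (> 1) → not permitted
Permitted: faw.taw → 1.

1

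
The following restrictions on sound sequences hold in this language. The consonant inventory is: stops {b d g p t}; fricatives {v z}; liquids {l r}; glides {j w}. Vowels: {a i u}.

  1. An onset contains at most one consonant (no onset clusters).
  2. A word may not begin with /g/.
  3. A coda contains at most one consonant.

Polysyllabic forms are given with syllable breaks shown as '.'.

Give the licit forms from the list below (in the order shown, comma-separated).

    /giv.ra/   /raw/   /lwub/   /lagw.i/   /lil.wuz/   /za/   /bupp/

/giv.ra/ — violates constraint 2: word begins with /g/ → illicit
/raw/ — σ1 onset /r/, coda /w/ ok → licit
/lwub/ — violates constraint 1: syllable 1 onset /lw/ has 2 consonants (> 1) → illicit
/lagw.i/ — violates constraint 3: syllable 1 coda /gw/ has 2 consonants (> 1) → illicit
/lil.wuz/ — σ1 onset /l/, coda /l/ ok; σ2 onset /w/, coda /z/ ok → licit
/za/ — σ1 onset /z/, coda /∅/ ok → licit
/bupp/ — violates constraint 3: syllable 1 coda /pp/ has 2 consonants (> 1) → illicit

/raw/, /lil.wuz/, /za/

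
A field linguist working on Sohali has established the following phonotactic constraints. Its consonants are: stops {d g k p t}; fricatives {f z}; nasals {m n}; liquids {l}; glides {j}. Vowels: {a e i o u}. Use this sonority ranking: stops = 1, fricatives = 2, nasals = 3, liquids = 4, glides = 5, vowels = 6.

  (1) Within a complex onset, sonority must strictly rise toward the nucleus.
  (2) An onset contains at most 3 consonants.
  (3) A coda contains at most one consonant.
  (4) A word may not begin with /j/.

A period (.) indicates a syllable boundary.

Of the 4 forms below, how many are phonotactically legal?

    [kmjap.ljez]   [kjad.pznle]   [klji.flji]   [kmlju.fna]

2

[kmjap.ljez] — σ1 onset /kmj/ (1→3→5 rises), coda /p/ ok; σ2 onset /lj/ (4→5 rises), coda /z/ ok → phonotactically legal
[kjad.pznle] — violates constraint 2: syllable 2 onset /pznl/ has 4 consonants (> 3) → phonotactically illegal
[klji.flji] — σ1 onset /klj/ (1→4→5 rises), coda /∅/ ok; σ2 onset /flj/ (2→4→5 rises), coda /∅/ ok → phonotactically legal
[kmlju.fna] — violates constraint 2: syllable 1 onset /kmlj/ has 4 consonants (> 3) → phonotactically illegal
Phonotactically legal: [kmjap.ljez], [klji.flji] → 2.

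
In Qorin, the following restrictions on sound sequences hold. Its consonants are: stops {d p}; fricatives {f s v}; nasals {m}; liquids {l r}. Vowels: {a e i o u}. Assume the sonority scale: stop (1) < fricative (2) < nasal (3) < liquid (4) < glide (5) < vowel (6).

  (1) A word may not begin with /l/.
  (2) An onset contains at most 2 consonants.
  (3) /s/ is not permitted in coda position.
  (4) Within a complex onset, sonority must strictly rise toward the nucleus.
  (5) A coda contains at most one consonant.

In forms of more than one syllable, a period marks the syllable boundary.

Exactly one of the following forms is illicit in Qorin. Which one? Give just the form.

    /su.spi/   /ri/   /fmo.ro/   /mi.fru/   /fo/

/su.spi/

/su.spi/ — violates constraint 4: syllable 2 onset /sp/: /s/ (fricative, 2) → /p/ (stop, 1) does not rise → illicit
/ri/ — σ1 onset /r/, coda /∅/ ok → licit
/fmo.ro/ — σ1 onset /fm/ (2→3 rises), coda /∅/ ok; σ2 onset /r/, coda /∅/ ok → licit
/mi.fru/ — σ1 onset /m/, coda /∅/ ok; σ2 onset /fr/ (2→4 rises), coda /∅/ ok → licit
/fo/ — σ1 onset /f/, coda /∅/ ok → licit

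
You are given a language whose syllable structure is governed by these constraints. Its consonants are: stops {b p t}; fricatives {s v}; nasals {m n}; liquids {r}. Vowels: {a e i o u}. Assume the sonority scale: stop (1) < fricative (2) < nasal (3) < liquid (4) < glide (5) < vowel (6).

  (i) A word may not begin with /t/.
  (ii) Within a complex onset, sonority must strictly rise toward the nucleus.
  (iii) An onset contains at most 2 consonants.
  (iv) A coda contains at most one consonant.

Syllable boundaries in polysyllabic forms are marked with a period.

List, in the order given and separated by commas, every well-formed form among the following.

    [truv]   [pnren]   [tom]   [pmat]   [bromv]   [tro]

[truv] — violates constraint (i): word begins with /t/ → ill-formed
[pnren] — violates constraint (iii): syllable 1 onset /pnr/ has 3 consonants (> 2) → ill-formed
[tom] — violates constraint (i): word begins with /t/ → ill-formed
[pmat] — σ1 onset /pm/ (1→3 rises), coda /t/ ok → well-formed
[bromv] — violates constraint (iv): syllable 1 coda /mv/ has 2 consonants (> 1) → ill-formed
[tro] — violates constraint (i): word begins with /t/ → ill-formed

[pmat]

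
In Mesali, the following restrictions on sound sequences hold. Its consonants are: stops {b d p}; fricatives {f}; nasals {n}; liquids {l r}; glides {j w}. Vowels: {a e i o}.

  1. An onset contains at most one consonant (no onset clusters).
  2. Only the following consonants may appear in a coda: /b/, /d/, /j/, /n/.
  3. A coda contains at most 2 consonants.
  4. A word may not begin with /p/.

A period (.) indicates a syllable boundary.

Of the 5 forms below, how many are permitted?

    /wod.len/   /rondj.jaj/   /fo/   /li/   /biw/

3

/wod.len/ — σ1 onset /w/, coda /d/ ok; σ2 onset /l/, coda /n/ ok → permitted
/rondj.jaj/ — violates constraint 3: syllable 1 coda /ndj/ has 3 consonants (> 2) → not permitted
/fo/ — σ1 onset /f/, coda /∅/ ok → permitted
/li/ — σ1 onset /l/, coda /∅/ ok → permitted
/biw/ — violates constraint 2: syllable 1 coda contains /w/, which is not a licensed coda consonant → not permitted
Permitted: /wod.len/, /fo/, /li/ → 3.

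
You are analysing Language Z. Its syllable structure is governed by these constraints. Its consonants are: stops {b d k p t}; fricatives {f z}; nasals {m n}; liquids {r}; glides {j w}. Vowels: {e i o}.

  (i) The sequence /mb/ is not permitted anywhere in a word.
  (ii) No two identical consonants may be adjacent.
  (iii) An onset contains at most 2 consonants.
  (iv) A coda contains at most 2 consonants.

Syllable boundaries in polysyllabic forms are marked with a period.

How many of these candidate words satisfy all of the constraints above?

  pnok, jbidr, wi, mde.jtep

pnok — σ1 onset /pn/ (2C), coda /k/ ok → permitted
jbidr — σ1 onset /jb/ (2C), coda /dr/ (2C) ok → permitted
wi — σ1 onset /w/, coda /∅/ ok → permitted
mde.jtep — σ1 onset /md/ (2C), coda /∅/ ok; σ2 onset /jt/ (2C), coda /p/ ok → permitted
Permitted: pnok, jbidr, wi, mde.jtep → 4.

4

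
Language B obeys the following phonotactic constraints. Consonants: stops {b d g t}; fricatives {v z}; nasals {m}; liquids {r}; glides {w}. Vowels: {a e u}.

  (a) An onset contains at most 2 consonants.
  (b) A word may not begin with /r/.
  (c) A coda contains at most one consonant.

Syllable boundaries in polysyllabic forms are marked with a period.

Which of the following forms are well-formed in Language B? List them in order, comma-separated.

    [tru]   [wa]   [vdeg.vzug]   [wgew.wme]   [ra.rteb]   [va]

[tru] — σ1 onset /tr/ (2C), coda /∅/ ok → well-formed
[wa] — σ1 onset /w/, coda /∅/ ok → well-formed
[vdeg.vzug] — σ1 onset /vd/ (2C), coda /g/ ok; σ2 onset /vz/ (2C), coda /g/ ok → well-formed
[wgew.wme] — σ1 onset /wg/ (2C), coda /w/ ok; σ2 onset /wm/ (2C), coda /∅/ ok → well-formed
[ra.rteb] — violates constraint (b): word begins with /r/ → ill-formed
[va] — σ1 onset /v/, coda /∅/ ok → well-formed

[tru], [wa], [vdeg.vzug], [wgew.wme], [va]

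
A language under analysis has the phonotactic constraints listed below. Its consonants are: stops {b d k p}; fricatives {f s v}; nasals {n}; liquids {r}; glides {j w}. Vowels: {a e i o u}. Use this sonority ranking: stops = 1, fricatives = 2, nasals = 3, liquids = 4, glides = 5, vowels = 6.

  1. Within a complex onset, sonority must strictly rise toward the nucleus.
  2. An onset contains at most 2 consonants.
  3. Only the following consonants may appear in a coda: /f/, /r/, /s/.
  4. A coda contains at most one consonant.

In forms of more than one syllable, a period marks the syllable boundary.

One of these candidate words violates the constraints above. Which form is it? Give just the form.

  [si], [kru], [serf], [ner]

[si] — σ1 onset /s/, coda /∅/ ok → well-formed
[kru] — σ1 onset /kr/ (1→4 rises), coda /∅/ ok → well-formed
[serf] — violates constraint 4: syllable 1 coda /rf/ has 2 consonants (> 1) → ill-formed
[ner] — σ1 onset /n/, coda /r/ ok → well-formed

[serf]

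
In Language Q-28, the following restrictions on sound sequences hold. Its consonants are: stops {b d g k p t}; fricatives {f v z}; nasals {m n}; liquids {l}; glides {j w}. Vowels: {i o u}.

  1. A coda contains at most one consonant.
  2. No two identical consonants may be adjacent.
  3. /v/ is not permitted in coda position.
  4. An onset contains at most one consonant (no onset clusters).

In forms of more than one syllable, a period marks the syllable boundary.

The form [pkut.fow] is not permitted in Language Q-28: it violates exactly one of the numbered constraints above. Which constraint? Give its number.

[pkut.fow]: syllable 1 onset /pk/ has 2 consonants (> 1).
This is a violation of constraint 4: "An onset contains at most one consonant (no onset clusters)."
The remaining constraints (1, 2, 3) are satisfied.

4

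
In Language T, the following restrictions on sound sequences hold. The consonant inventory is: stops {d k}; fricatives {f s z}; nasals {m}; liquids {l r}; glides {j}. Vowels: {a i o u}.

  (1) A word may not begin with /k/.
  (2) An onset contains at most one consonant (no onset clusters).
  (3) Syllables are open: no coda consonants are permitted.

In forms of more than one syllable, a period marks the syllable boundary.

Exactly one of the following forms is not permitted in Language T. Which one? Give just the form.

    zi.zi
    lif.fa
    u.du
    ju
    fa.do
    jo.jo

zi.zi — σ1 onset /z/, coda /∅/ ok; σ2 onset /z/, coda /∅/ ok → permitted
lif.fa — violates constraint 3: syllable 1 coda /f/ has 1 consonant (> 0) → not permitted
u.du — σ1 onset /∅/, coda /∅/ ok; σ2 onset /d/, coda /∅/ ok → permitted
ju — σ1 onset /j/, coda /∅/ ok → permitted
fa.do — σ1 onset /f/, coda /∅/ ok; σ2 onset /d/, coda /∅/ ok → permitted
jo.jo — σ1 onset /j/, coda /∅/ ok; σ2 onset /j/, coda /∅/ ok → permitted

lif.fa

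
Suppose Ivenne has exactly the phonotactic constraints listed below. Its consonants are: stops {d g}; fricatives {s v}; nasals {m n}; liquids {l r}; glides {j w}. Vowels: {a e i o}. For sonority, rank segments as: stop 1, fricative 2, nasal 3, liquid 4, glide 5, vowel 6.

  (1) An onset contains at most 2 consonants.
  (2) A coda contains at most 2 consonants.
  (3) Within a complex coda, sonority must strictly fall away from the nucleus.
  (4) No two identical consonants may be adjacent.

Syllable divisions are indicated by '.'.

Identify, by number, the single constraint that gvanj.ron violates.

gvanj.ron: syllable 1 coda /nj/: /n/ (nasal, 3) → /j/ (glide, 5) does not fall.
This is a violation of constraint 3: "Within a complex coda, sonority must strictly fall away from the nucleus."
The remaining constraints (1, 2, 4) are satisfied.

3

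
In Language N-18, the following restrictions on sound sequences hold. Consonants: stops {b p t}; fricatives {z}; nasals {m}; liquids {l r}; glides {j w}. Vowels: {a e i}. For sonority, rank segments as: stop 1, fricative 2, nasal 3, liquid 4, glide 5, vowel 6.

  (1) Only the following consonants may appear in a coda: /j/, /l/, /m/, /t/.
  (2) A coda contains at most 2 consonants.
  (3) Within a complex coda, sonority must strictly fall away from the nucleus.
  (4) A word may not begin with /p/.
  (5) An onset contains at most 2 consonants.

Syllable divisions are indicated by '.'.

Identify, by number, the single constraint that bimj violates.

3

bimj: syllable 1 coda /mj/: /m/ (nasal, 3) → /j/ (glide, 5) does not fall.
This is a violation of constraint 3: "Within a complex coda, sonority must strictly fall away from the nucleus."
The remaining constraints (1, 2, 4, 5) are satisfied.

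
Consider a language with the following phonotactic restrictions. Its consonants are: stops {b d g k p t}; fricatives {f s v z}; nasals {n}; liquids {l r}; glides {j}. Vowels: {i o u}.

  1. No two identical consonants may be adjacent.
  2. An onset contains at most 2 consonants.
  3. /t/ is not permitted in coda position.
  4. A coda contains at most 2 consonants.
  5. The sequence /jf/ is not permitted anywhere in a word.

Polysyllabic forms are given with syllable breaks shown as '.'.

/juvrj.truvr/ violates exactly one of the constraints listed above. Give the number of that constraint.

/juvrj.truvr/: syllable 1 coda /vrj/ has 3 consonants (> 2).
This is a violation of constraint 4: "A coda contains at most 2 consonants."
The remaining constraints (1, 2, 3, 5) are satisfied.

4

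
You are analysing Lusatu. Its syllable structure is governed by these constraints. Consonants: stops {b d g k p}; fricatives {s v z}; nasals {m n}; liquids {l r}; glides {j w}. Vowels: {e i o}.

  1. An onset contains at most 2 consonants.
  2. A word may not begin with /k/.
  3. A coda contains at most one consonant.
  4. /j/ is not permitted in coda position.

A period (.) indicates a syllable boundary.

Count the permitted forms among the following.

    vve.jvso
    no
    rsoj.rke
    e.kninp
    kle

vve.jvso — violates constraint 1: syllable 2 onset /jvs/ has 3 consonants (> 2) → not permitted
no — σ1 onset /n/, coda /∅/ ok → permitted
rsoj.rke — violates constraint 4: syllable 1 coda contains /j/ → not permitted
e.kninp — violates constraint 3: syllable 2 coda /np/ has 2 consonants (> 1) → not permitted
kle — violates constraint 2: word begins with /k/ → not permitted
Permitted: no → 1.

1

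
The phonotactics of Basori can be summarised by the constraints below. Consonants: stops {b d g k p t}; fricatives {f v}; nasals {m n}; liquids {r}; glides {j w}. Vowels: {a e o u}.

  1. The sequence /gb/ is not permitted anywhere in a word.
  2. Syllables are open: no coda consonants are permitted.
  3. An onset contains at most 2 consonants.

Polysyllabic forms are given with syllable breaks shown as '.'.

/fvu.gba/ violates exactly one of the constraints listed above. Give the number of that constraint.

1

/fvu.gba/: contains banned sequence /gb/.
This is a violation of constraint 1: "The sequence /gb/ is not permitted anywhere in a word."
The remaining constraints (2, 3) are satisfied.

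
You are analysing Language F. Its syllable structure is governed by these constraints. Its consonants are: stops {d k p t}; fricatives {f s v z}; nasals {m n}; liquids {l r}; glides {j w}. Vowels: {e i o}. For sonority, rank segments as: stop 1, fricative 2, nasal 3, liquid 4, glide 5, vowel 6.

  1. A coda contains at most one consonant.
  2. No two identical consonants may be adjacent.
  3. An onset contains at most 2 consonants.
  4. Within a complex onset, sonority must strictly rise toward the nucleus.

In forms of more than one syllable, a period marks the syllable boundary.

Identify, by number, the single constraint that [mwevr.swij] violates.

1

[mwevr.swij]: syllable 1 coda /vr/ has 2 consonants (> 1).
This is a violation of constraint 1: "A coda contains at most one consonant."
The remaining constraints (2, 3, 4) are satisfied.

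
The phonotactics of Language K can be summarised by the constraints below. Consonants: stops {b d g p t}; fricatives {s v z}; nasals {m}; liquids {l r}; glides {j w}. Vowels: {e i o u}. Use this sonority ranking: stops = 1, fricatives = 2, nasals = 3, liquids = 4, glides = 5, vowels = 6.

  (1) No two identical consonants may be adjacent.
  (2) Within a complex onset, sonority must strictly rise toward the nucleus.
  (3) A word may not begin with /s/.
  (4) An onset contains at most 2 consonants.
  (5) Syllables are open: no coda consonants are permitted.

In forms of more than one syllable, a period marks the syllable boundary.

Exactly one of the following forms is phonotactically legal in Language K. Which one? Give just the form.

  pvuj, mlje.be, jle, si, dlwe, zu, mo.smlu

zu

pvuj — violates constraint 5: syllable 1 coda /j/ has 1 consonant (> 0) → phonotactically illegal
mlje.be — violates constraint 4: syllable 1 onset /mlj/ has 3 consonants (> 2) → phonotactically illegal
jle — violates constraint 2: syllable 1 onset /jl/: /j/ (glide, 5) → /l/ (liquid, 4) does not rise → phonotactically illegal
si — violates constraint 3: word begins with /s/ → phonotactically illegal
dlwe — violates constraint 4: syllable 1 onset /dlw/ has 3 consonants (> 2) → phonotactically illegal
zu — σ1 onset /z/, coda /∅/ ok → phonotactically legal
mo.smlu — violates constraint 4: syllable 2 onset /sml/ has 3 consonants (> 2) → phonotactically illegal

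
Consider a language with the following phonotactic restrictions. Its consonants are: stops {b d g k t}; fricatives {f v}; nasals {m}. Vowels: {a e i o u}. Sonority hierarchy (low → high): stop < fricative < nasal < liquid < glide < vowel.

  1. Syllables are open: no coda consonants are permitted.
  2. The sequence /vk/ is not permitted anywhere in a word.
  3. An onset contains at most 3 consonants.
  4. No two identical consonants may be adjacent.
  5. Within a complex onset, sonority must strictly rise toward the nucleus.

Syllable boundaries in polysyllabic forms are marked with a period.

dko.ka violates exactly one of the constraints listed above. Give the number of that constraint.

dko.ka: syllable 1 onset /dk/: /d/ (stop, 1) → /k/ (stop, 1) does not rise.
This is a violation of constraint 5: "Within a complex onset, sonority must strictly rise toward the nucleus."
The remaining constraints (1, 2, 3, 4) are satisfied.

5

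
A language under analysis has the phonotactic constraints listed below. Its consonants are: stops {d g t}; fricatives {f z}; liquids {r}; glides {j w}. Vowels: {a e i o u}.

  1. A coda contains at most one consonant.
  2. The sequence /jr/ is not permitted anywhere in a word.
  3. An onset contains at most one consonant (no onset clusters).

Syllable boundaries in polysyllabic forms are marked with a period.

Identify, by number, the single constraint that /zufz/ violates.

1

/zufz/: syllable 1 coda /fz/ has 2 consonants (> 1).
This is a violation of constraint 1: "A coda contains at most one consonant."
The remaining constraints (2, 3) are satisfied.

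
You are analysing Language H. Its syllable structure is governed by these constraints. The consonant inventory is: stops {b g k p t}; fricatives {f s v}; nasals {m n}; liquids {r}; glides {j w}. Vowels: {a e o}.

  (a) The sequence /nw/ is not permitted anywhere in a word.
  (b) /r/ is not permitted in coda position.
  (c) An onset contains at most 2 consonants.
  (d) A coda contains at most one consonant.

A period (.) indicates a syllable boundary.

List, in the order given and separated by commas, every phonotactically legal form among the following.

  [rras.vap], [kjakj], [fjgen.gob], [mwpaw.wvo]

[rras.vap] — σ1 onset /rr/ (2C), coda /s/ ok; σ2 onset /v/, coda /p/ ok → phonotactically legal
[kjakj] — violates constraint (d): syllable 1 coda /kj/ has 2 consonants (> 1) → phonotactically illegal
[fjgen.gob] — violates constraint (c): syllable 1 onset /fjg/ has 3 consonants (> 2) → phonotactically illegal
[mwpaw.wvo] — violates constraint (c): syllable 1 onset /mwp/ has 3 consonants (> 2) → phonotactically illegal

[rras.vap]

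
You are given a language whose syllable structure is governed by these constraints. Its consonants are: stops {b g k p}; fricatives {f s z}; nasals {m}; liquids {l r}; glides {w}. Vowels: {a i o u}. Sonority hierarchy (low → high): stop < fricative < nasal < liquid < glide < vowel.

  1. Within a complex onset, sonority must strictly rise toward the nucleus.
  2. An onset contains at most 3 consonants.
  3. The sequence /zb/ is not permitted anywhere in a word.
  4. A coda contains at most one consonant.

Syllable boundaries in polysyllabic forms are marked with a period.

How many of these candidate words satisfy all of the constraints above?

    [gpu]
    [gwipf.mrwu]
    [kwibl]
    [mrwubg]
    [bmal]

1

[gpu] — violates constraint 1: syllable 1 onset /gp/: /g/ (stop, 1) → /p/ (stop, 1) does not rise → illicit
[gwipf.mrwu] — violates constraint 4: syllable 1 coda /pf/ has 2 consonants (> 1) → illicit
[kwibl] — violates constraint 4: syllable 1 coda /bl/ has 2 consonants (> 1) → illicit
[mrwubg] — violates constraint 4: syllable 1 coda /bg/ has 2 consonants (> 1) → illicit
[bmal] — σ1 onset /bm/ (1→3 rises), coda /l/ ok → licit
Licit: [bmal] → 1.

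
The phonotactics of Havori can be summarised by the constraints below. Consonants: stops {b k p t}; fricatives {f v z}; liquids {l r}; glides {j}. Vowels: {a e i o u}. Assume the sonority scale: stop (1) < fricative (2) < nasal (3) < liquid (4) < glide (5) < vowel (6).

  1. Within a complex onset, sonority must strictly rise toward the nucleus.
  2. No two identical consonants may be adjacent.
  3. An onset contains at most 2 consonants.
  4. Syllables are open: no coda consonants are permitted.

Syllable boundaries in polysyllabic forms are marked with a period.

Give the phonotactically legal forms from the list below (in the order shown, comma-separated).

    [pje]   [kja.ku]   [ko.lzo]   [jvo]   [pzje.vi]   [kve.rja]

[pje], [kja.ku], [kve.rja]

[pje] — σ1 onset /pj/ (1→5 rises), coda /∅/ ok → phonotactically legal
[kja.ku] — σ1 onset /kj/ (1→5 rises), coda /∅/ ok; σ2 onset /k/, coda /∅/ ok → phonotactically legal
[ko.lzo] — violates constraint 1: syllable 2 onset /lz/: /l/ (liquid, 4) → /z/ (fricative, 2) does not rise → phonotactically illegal
[jvo] — violates constraint 1: syllable 1 onset /jv/: /j/ (glide, 5) → /v/ (fricative, 2) does not rise → phonotactically illegal
[pzje.vi] — violates constraint 3: syllable 1 onset /pzj/ has 3 consonants (> 2) → phonotactically illegal
[kve.rja] — σ1 onset /kv/ (1→2 rises), coda /∅/ ok; σ2 onset /rj/ (4→5 rises), coda /∅/ ok → phonotactically legal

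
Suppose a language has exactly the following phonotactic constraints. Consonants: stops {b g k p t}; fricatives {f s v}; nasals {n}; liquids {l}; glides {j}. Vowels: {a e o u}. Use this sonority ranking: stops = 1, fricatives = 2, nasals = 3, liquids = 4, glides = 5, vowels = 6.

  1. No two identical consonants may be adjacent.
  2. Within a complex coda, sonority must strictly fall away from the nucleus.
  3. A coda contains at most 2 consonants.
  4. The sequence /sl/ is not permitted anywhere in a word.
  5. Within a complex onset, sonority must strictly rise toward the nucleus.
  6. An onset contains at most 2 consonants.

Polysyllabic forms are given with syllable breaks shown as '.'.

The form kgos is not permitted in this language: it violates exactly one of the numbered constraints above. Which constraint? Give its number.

5

kgos: syllable 1 onset /kg/: /k/ (stop, 1) → /g/ (stop, 1) does not rise.
This is a violation of constraint 5: "Within a complex onset, sonority must strictly rise toward the nucleus."
The remaining constraints (1, 2, 3, 4, 6) are satisfied.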